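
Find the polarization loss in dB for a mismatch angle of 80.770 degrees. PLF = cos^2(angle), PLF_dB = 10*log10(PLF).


PLF_linear = cos^2(80.770 deg) = 0.02572753
PLF_dB = 10 * log10(0.02572753) = -15.90 dB

-15.90 dB


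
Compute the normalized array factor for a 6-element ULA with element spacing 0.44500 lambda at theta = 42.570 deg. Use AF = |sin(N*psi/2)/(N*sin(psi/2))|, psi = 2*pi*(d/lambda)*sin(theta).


psi = 2*pi*0.44500*sin(42.570 deg) = 1.891479 rad
AF = |sin(6*1.891479/2) / (6*sin(1.891479/2))| = 0.1175

0.1175


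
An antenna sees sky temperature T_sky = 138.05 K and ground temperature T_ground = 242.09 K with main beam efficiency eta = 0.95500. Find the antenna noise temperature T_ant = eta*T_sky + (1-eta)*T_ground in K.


T_ant = 0.95500 * 138.05 + (1 - 0.95500) * 242.09 = 142.7 K

142.7 K


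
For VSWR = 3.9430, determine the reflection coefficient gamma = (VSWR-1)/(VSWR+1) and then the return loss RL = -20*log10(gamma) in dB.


gamma = (3.9430 - 1) / (3.9430 + 1) = 0.5953874
RL = -20 * log10(0.5953874) = 4.504 dB

4.504 dB


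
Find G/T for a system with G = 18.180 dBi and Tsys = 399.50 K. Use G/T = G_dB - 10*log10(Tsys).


G/T = 18.180 - 10*log10(399.50) = 18.180 - 26.01517 = -7.835 dB/K

-7.835 dB/K


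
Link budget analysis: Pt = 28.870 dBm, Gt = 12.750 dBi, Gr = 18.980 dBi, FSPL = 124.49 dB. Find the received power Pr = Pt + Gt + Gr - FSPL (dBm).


Pr = 28.870 + 12.750 + 18.980 - 124.49 = -63.89 dBm

-63.89 dBm


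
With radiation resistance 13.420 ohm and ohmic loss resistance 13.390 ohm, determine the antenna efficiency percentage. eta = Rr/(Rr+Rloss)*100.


eta = 13.420 / (13.420 + 13.390) * 100 = 50.06%

50.06%


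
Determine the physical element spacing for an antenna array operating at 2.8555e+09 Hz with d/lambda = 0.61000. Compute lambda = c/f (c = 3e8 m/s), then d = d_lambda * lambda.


lambda = c / f = 3.0000e+08 / 2.8555e+09 = 0.1050604 m
d = 0.61000 * 0.1050604 = 0.06409 m

0.06409 m


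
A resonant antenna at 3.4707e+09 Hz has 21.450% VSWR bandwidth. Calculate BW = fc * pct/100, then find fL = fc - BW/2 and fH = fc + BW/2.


BW = 3.4707e+09 * 21.450/100 = 7.444652e+08 Hz
fL = 3.4707e+09 - 7.444652e+08/2 = 3.098e+09 Hz
fH = 3.4707e+09 + 7.444652e+08/2 = 3.843e+09 Hz

BW=7.445e+08 Hz, fL=3.098e+09 Hz, fH=3.843e+09 Hz


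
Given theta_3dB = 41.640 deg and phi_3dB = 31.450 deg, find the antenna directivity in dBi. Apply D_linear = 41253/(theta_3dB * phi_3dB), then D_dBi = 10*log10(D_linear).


D_linear = 41253 / (41.640 * 31.450) = 31.50099
D_dBi = 10 * log10(31.50099) = 14.98 dBi

14.98 dBi


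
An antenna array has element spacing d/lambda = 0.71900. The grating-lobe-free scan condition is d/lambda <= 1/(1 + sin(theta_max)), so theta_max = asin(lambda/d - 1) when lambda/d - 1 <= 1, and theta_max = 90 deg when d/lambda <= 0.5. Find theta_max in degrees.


lambda/d - 1 = 1/0.71900 - 1 = 0.3908206
theta_max = asin(0.3908206) = 23.01 deg

23.01 deg


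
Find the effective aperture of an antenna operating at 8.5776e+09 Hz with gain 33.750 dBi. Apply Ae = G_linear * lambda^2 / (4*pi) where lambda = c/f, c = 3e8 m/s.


lambda = c / f = 3.0000e+08 / 8.5776e+09 = 0.03497482 m
G_linear = 10^(33.750/10) = 2371.374
Ae = G_linear * lambda^2 / (4*pi) = 2371.374 * 0.03497482^2 / (4*pi) = 0.2308 m^2

0.2308 m^2


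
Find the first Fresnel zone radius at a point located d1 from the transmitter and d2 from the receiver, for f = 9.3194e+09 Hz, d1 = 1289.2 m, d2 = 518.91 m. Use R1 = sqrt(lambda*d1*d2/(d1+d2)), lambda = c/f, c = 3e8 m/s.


lambda = c / f = 3.0000e+08 / 9.3194e+09 = 0.03219091 m
R1 = sqrt(0.03219091 * 1289.2 * 518.91 / (1289.2 + 518.91)) = 3.451 m

3.451 m


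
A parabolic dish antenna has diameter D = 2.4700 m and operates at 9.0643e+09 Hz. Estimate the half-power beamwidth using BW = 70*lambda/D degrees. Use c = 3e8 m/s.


lambda = c / f = 3.0000e+08 / 9.0643e+09 = 0.03309687 m
BW = 70 * 0.03309687 / 2.4700 = 0.9380 deg

0.9380 deg


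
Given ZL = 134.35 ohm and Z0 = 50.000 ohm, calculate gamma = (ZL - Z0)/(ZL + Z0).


gamma = (134.35 - 50.000) / (134.35 + 50.000) = 0.4576

0.4576


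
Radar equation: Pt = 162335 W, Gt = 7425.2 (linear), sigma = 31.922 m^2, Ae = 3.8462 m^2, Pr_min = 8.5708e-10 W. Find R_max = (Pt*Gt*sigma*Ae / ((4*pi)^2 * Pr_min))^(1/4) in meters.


R^4 = 162335*7425.2*31.922*3.8462 / ((4*pi)^2 * 8.5708e-10) = 1.093456e+18
R_max = 1.093456e+18^0.25 = 32337 m

32337 m


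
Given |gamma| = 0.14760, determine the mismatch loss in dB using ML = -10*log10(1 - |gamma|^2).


ML = -10 * log10(1 - 0.14760^2) = -10 * log10(0.97821424) = 0.09566 dB

0.09566 dB


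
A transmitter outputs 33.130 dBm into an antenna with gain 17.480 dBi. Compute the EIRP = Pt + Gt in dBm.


EIRP = Pt + Gt = 33.130 + 17.480 = 50.61 dBm

50.61 dBm


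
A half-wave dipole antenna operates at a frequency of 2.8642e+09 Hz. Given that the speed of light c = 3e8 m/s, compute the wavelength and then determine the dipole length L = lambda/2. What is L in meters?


lambda = c / f = 3.0000e+08 / 2.8642e+09 = 0.1047413 m
L = lambda / 2 = 0.1047413 / 2 = 0.05237 m

0.05237 m


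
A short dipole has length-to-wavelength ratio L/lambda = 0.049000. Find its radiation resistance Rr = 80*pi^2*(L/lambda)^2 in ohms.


Rr = 80 * pi^2 * (0.049000)^2 = 80 * 9.869604 * 2.401000e-03 = 1.896 ohm

1.896 ohm


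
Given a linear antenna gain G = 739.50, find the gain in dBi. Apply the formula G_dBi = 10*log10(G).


G_dBi = 10 * log10(739.50) = 28.69 dBi

28.69 dBi


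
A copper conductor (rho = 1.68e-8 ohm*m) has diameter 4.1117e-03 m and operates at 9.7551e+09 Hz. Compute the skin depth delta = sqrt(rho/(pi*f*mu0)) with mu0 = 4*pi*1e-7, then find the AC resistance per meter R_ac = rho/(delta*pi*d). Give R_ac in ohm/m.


delta = sqrt(1.68e-8 / (pi * 9.7551e+09 * 4*pi*1e-7)) = 6.604788e-07 m
R_ac = 1.68e-8 / (6.604788e-07 * pi * 4.1117e-03) = 1.969 ohm/m

1.969 ohm/m


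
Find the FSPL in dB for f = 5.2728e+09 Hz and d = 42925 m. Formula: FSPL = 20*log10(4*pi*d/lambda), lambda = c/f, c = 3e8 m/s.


lambda = c / f = 3.0000e+08 / 5.2728e+09 = 0.05689577 m
FSPL = 20 * log10(4*pi*42925/0.05689577) = 139.5 dB

139.5 dB


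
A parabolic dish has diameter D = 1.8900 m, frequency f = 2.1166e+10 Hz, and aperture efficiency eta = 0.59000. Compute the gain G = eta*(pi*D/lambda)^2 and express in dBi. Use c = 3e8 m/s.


lambda = c / f = 3.0000e+08 / 2.1166e+10 = 0.01417367 m
G_linear = 0.59000 * (pi * 1.8900 / 0.01417367)^2 = 103540.6
G_dBi = 10 * log10(103540.6) = 50.15 dBi

50.15 dBi


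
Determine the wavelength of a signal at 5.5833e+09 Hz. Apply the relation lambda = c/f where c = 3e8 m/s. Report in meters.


lambda = c / f = 3.0000e+08 / 5.5833e+09 = 0.05373 m

0.05373 m


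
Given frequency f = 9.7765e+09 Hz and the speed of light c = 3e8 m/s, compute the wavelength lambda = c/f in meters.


lambda = c / f = 3.0000e+08 / 9.7765e+09 = 0.03069 m

0.03069 m


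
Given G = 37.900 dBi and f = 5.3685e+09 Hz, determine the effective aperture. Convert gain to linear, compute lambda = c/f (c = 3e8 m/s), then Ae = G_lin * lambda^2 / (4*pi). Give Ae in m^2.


lambda = c / f = 3.0000e+08 / 5.3685e+09 = 0.05588153 m
G_linear = 10^(37.900/10) = 6165.950
Ae = G_linear * lambda^2 / (4*pi) = 6165.950 * 0.05588153^2 / (4*pi) = 1.532 m^2

1.532 m^2


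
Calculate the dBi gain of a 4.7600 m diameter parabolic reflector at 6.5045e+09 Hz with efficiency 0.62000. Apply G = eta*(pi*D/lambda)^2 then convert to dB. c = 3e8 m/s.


lambda = c / f = 3.0000e+08 / 6.5045e+09 = 0.04612192 m
G_linear = 0.62000 * (pi * 4.7600 / 0.04612192)^2 = 65176.43
G_dBi = 10 * log10(65176.43) = 48.14 dBi

48.14 dBi


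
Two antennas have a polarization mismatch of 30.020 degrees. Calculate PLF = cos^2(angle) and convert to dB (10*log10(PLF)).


PLF_linear = cos^2(30.020 deg) = 0.7496976
PLF_dB = 10 * log10(0.7496976) = -1.251 dB

-1.251 dB


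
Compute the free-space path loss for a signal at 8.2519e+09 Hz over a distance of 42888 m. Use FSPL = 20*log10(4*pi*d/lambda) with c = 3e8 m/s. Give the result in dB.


lambda = c / f = 3.0000e+08 / 8.2519e+09 = 0.03635526 m
FSPL = 20 * log10(4*pi*42888/0.03635526) = 143.4 dB

143.4 dB


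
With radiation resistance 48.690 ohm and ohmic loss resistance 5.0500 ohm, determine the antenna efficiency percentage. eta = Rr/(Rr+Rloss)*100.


eta = 48.690 / (48.690 + 5.0500) * 100 = 90.60%

90.60%


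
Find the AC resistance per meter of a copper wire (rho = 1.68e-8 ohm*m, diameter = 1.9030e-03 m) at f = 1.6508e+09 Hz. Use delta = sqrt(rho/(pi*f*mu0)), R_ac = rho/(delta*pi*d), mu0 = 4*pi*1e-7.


delta = sqrt(1.68e-8 / (pi * 1.6508e+09 * 4*pi*1e-7)) = 1.605564e-06 m
R_ac = 1.68e-8 / (1.605564e-06 * pi * 1.9030e-03) = 1.750 ohm/m

1.750 ohm/m


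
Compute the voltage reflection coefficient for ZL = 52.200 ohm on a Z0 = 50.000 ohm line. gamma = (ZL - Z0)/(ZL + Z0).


gamma = (52.200 - 50.000) / (52.200 + 50.000) = 0.02153

0.02153


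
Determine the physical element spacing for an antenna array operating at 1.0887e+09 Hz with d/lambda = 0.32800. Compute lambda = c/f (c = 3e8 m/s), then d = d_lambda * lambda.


lambda = c / f = 3.0000e+08 / 1.0887e+09 = 0.2755580 m
d = 0.32800 * 0.2755580 = 0.09038 m

0.09038 m


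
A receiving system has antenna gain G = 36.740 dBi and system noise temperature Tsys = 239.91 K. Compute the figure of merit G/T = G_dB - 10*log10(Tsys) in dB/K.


G/T = 36.740 - 10*log10(239.91) = 36.740 - 23.80048 = 12.94 dB/K

12.94 dB/K


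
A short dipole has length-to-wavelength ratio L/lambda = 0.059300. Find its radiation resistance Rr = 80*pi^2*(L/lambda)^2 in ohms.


Rr = 80 * pi^2 * (0.059300)^2 = 80 * 9.869604 * 3.516490e-03 = 2.777 ohm

2.777 ohm


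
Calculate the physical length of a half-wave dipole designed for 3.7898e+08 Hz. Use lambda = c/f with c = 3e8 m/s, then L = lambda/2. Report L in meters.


lambda = c / f = 3.0000e+08 / 3.7898e+08 = 0.7915985 m
L = lambda / 2 = 0.7915985 / 2 = 0.3958 m

0.3958 m


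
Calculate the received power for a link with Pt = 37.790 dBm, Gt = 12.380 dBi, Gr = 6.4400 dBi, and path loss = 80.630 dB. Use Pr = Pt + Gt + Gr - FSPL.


Pr = 37.790 + 12.380 + 6.4400 - 80.630 = -24.02 dBm

-24.02 dBm


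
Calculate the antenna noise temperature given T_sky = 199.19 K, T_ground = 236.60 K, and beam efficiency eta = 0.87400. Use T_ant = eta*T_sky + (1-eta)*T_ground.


T_ant = 0.87400 * 199.19 + (1 - 0.87400) * 236.60 = 203.9 K

203.9 K


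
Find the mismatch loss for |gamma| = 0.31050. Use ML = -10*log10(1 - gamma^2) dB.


ML = -10 * log10(1 - 0.31050^2) = -10 * log10(0.90358975) = 0.4403 dB

0.4403 dB


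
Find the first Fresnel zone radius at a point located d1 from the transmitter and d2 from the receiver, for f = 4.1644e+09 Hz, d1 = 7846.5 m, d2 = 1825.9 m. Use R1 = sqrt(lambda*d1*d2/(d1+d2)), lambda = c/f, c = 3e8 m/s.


lambda = c / f = 3.0000e+08 / 4.1644e+09 = 0.07203919 m
R1 = sqrt(0.07203919 * 7846.5 * 1825.9 / (7846.5 + 1825.9)) = 10.33 m

10.33 m


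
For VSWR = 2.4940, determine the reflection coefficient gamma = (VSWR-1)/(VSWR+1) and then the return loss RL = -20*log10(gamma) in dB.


gamma = (2.4940 - 1) / (2.4940 + 1) = 0.4275902
RL = -20 * log10(0.4275902) = 7.379 dB

7.379 dB


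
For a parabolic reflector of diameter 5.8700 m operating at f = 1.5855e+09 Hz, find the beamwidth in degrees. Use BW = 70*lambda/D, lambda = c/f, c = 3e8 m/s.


lambda = c / f = 3.0000e+08 / 1.5855e+09 = 0.1892148 m
BW = 70 * 0.1892148 / 5.8700 = 2.256 deg

2.256 deg


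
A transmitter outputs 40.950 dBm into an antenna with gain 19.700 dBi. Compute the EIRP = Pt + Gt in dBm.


EIRP = Pt + Gt = 40.950 + 19.700 = 60.65 dBm

60.65 dBm


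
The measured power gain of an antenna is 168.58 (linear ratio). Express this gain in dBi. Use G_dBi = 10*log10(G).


G_dBi = 10 * log10(168.58) = 22.27 dBi

22.27 dBi


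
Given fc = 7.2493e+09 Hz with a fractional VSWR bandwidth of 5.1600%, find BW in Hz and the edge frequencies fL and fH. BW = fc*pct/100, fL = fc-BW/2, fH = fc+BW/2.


BW = 7.2493e+09 * 5.1600/100 = 3.740639e+08 Hz
fL = 7.2493e+09 - 3.740639e+08/2 = 7.062e+09 Hz
fH = 7.2493e+09 + 3.740639e+08/2 = 7.436e+09 Hz

BW=3.741e+08 Hz, fL=7.062e+09 Hz, fH=7.436e+09 Hz


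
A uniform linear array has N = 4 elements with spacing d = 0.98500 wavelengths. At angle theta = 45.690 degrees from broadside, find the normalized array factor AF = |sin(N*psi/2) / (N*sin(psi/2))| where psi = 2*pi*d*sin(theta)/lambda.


psi = 2*pi*0.98500*sin(45.690 deg) = 4.428623 rad
AF = |sin(4*4.428623/2) / (4*sin(4.428623/2))| = 0.1680

0.1680


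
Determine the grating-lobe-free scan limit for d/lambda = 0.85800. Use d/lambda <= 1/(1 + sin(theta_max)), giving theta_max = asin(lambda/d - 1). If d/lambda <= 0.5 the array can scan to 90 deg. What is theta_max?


lambda/d - 1 = 1/0.85800 - 1 = 0.1655012
theta_max = asin(0.1655012) = 9.526 deg

9.526 deg


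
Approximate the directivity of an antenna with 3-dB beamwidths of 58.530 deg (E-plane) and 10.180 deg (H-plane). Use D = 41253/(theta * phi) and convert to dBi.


D_linear = 41253 / (58.530 * 10.180) = 69.23556
D_dBi = 10 * log10(69.23556) = 18.40 dBi

18.40 dBi


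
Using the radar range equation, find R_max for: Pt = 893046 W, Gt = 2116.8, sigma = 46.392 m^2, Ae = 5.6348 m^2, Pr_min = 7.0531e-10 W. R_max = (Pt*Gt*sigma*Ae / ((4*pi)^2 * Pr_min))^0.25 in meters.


R^4 = 893046*2116.8*46.392*5.6348 / ((4*pi)^2 * 7.0531e-10) = 4.436858e+18
R_max = 4.436858e+18^0.25 = 45895 m

45895 m


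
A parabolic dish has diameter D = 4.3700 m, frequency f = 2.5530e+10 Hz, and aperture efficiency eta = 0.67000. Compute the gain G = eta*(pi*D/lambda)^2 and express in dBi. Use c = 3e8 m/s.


lambda = c / f = 3.0000e+08 / 2.5530e+10 = 0.01175088 m
G_linear = 0.67000 * (pi * 4.3700 / 0.01175088)^2 = 914527.2
G_dBi = 10 * log10(914527.2) = 59.61 dBi

59.61 dBi


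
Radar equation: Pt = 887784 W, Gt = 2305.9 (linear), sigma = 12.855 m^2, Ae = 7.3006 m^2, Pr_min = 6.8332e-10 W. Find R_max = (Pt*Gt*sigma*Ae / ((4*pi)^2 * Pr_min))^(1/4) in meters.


R^4 = 887784*2305.9*12.855*7.3006 / ((4*pi)^2 * 6.8332e-10) = 1.780470e+18
R_max = 1.780470e+18^0.25 = 36529 m

36529 m


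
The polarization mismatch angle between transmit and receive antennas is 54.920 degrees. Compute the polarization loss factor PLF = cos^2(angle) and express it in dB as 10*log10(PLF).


PLF_linear = cos^2(54.920 deg) = 0.3303027
PLF_dB = 10 * log10(0.3303027) = -4.811 dB

-4.811 dB


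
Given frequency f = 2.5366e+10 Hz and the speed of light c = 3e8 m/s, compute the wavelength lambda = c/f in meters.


lambda = c / f = 3.0000e+08 / 2.5366e+10 = 0.01183 m

0.01183 m


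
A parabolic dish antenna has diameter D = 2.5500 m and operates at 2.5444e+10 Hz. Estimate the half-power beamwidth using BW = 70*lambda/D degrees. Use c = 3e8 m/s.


lambda = c / f = 3.0000e+08 / 2.5444e+10 = 0.01179060 m
BW = 70 * 0.01179060 / 2.5500 = 0.3237 deg

0.3237 deg


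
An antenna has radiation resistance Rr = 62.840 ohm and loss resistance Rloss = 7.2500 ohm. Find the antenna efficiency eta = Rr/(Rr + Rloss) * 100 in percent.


eta = 62.840 / (62.840 + 7.2500) * 100 = 89.66%

89.66%


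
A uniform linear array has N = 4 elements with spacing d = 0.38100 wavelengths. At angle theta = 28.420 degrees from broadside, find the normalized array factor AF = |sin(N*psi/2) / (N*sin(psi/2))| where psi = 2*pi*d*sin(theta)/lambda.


psi = 2*pi*0.38100*sin(28.420 deg) = 1.139329 rad
AF = |sin(4*1.139329/2) / (4*sin(1.139329/2))| = 0.3522

0.3522


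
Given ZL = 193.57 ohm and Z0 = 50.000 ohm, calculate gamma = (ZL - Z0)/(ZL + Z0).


gamma = (193.57 - 50.000) / (193.57 + 50.000) = 0.5894

0.5894


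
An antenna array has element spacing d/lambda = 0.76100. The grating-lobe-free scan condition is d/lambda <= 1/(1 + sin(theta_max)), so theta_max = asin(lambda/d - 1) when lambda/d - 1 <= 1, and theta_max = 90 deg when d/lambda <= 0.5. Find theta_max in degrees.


lambda/d - 1 = 1/0.76100 - 1 = 0.3140604
theta_max = asin(0.3140604) = 18.30 deg

18.30 deg


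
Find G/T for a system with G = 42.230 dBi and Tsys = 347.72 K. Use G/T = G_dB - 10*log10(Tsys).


G/T = 42.230 - 10*log10(347.72) = 42.230 - 25.41230 = 16.82 dB/K

16.82 dB/K


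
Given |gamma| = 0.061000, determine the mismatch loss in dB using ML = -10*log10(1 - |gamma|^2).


ML = -10 * log10(1 - 0.061000^2) = -10 * log10(0.996279) = 0.01619 dB

0.01619 dB


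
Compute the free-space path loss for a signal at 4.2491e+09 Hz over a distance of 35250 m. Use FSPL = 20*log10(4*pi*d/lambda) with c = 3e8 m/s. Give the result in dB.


lambda = c / f = 3.0000e+08 / 4.2491e+09 = 0.07060319 m
FSPL = 20 * log10(4*pi*35250/0.07060319) = 136.0 dB

136.0 dB


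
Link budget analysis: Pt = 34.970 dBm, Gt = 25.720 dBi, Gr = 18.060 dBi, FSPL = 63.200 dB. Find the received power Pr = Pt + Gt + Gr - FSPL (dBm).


Pr = 34.970 + 25.720 + 18.060 - 63.200 = 15.55 dBm

15.55 dBm


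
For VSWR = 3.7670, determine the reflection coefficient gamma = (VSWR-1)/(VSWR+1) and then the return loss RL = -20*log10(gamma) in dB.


gamma = (3.7670 - 1) / (3.7670 + 1) = 0.5804489
RL = -20 * log10(0.5804489) = 4.725 dB

4.725 dB


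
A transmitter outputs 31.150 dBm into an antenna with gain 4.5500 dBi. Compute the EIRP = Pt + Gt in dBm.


EIRP = Pt + Gt = 31.150 + 4.5500 = 35.70 dBm

35.70 dBm


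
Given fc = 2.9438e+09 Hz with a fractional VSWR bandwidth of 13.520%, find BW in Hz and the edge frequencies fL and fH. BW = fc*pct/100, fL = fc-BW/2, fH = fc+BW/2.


BW = 2.9438e+09 * 13.520/100 = 3.980018e+08 Hz
fL = 2.9438e+09 - 3.980018e+08/2 = 2.745e+09 Hz
fH = 2.9438e+09 + 3.980018e+08/2 = 3.143e+09 Hz

BW=3.980e+08 Hz, fL=2.745e+09 Hz, fH=3.143e+09 Hz


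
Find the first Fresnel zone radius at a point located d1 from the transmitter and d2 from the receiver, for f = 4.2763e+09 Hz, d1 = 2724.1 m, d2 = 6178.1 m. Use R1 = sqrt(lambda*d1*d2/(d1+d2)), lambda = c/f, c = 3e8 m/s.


lambda = c / f = 3.0000e+08 / 4.2763e+09 = 0.07015411 m
R1 = sqrt(0.07015411 * 2724.1 * 6178.1 / (2724.1 + 6178.1)) = 11.52 m

11.52 m


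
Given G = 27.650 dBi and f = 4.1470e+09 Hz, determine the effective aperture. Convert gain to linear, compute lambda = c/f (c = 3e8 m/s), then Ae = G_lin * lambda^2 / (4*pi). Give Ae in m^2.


lambda = c / f = 3.0000e+08 / 4.1470e+09 = 0.07234145 m
G_linear = 10^(27.650/10) = 582.1032
Ae = G_linear * lambda^2 / (4*pi) = 582.1032 * 0.07234145^2 / (4*pi) = 0.2424 m^2

0.2424 m^2


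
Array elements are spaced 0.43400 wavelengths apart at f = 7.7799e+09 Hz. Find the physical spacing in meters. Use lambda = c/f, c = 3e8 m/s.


lambda = c / f = 3.0000e+08 / 7.7799e+09 = 0.03856091 m
d = 0.43400 * 0.03856091 = 0.01674 m

0.01674 m


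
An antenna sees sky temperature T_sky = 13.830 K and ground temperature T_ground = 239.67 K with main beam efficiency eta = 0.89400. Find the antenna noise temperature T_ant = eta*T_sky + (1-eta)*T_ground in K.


T_ant = 0.89400 * 13.830 + (1 - 0.89400) * 239.67 = 37.77 K

37.77 K


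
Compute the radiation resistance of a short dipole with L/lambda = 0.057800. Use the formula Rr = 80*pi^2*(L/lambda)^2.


Rr = 80 * pi^2 * (0.057800)^2 = 80 * 9.869604 * 3.340840e-03 = 2.638 ohm

2.638 ohm


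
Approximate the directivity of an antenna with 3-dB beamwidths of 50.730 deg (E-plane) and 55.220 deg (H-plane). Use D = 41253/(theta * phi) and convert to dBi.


D_linear = 41253 / (50.730 * 55.220) = 14.72632
D_dBi = 10 * log10(14.72632) = 11.68 dBi

11.68 dBi


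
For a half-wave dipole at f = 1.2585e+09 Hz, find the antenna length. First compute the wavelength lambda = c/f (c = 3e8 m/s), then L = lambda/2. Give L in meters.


lambda = c / f = 3.0000e+08 / 1.2585e+09 = 0.2383790 m
L = lambda / 2 = 0.2383790 / 2 = 0.1192 m

0.1192 m


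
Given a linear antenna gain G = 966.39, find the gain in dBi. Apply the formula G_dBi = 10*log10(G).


G_dBi = 10 * log10(966.39) = 29.85 dBi

29.85 dBi


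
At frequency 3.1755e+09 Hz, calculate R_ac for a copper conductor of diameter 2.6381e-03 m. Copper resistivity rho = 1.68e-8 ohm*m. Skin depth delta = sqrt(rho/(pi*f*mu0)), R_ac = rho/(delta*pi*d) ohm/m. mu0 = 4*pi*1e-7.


delta = sqrt(1.68e-8 / (pi * 3.1755e+09 * 4*pi*1e-7)) = 1.157627e-06 m
R_ac = 1.68e-8 / (1.157627e-06 * pi * 2.6381e-03) = 1.751 ohm/m

1.751 ohm/m


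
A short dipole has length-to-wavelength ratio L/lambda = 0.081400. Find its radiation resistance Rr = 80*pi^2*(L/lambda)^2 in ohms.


Rr = 80 * pi^2 * (0.081400)^2 = 80 * 9.869604 * 6.625960e-03 = 5.232 ohm

5.232 ohm


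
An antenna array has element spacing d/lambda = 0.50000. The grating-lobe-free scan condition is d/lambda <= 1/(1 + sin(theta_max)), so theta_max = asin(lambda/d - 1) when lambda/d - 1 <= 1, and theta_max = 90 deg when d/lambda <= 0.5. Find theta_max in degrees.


lambda/d - 1 = 1/0.50000 - 1 = 1.000000 >= 1
d/lambda <= 0.5, so the array can scan to endfire without grating lobes: theta_max = 90 deg

90 deg


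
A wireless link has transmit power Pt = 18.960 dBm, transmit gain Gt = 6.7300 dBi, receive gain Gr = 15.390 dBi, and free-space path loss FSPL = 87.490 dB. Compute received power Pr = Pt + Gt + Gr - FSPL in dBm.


Pr = 18.960 + 6.7300 + 15.390 - 87.490 = -46.41 dBm

-46.41 dBm


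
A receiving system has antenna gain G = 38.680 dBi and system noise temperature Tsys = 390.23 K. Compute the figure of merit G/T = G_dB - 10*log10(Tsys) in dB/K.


G/T = 38.680 - 10*log10(390.23) = 38.680 - 25.91321 = 12.77 dB/K

12.77 dB/K


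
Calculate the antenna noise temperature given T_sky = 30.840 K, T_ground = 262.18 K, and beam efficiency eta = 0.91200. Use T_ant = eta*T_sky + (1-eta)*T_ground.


T_ant = 0.91200 * 30.840 + (1 - 0.91200) * 262.18 = 51.20 K

51.20 K


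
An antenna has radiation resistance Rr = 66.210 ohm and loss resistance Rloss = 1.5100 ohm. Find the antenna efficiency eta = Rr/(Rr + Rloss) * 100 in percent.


eta = 66.210 / (66.210 + 1.5100) * 100 = 97.77%

97.77%


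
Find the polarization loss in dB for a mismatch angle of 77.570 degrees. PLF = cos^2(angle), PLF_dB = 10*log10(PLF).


PLF_linear = cos^2(77.570 deg) = 0.04633113
PLF_dB = 10 * log10(0.04633113) = -13.34 dB

-13.34 dB


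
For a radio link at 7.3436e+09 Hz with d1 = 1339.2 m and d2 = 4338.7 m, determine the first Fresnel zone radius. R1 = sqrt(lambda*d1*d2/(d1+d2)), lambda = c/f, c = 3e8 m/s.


lambda = c / f = 3.0000e+08 / 7.3436e+09 = 0.04085190 m
R1 = sqrt(0.04085190 * 1339.2 * 4338.7 / (1339.2 + 4338.7)) = 6.466 m

6.466 m


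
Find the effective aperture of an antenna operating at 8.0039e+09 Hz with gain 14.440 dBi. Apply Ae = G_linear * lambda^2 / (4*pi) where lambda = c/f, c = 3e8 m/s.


lambda = c / f = 3.0000e+08 / 8.0039e+09 = 0.03748173 m
G_linear = 10^(14.440/10) = 27.79713
Ae = G_linear * lambda^2 / (4*pi) = 27.79713 * 0.03748173^2 / (4*pi) = 3.108e-03 m^2

3.108e-03 m^2


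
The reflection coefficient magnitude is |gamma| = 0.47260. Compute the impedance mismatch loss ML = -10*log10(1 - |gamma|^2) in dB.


ML = -10 * log10(1 - 0.47260^2) = -10 * log10(0.77664924) = 1.098 dB

1.098 dB


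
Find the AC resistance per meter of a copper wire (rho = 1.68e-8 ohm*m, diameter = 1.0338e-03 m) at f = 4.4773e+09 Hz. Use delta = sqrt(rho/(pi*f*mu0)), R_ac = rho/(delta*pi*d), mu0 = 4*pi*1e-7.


delta = sqrt(1.68e-8 / (pi * 4.4773e+09 * 4*pi*1e-7)) = 9.749148e-07 m
R_ac = 1.68e-8 / (9.749148e-07 * pi * 1.0338e-03) = 5.306 ohm/m

5.306 ohm/m


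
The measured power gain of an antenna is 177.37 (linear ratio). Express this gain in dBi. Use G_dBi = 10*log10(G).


G_dBi = 10 * log10(177.37) = 22.49 dBi

22.49 dBi


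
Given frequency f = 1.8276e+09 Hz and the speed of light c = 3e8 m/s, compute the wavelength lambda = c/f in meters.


lambda = c / f = 3.0000e+08 / 1.8276e+09 = 0.1641 m

0.1641 m


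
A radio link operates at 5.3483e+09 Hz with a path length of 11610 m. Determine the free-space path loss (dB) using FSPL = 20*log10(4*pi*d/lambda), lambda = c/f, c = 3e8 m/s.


lambda = c / f = 3.0000e+08 / 5.3483e+09 = 0.05609259 m
FSPL = 20 * log10(4*pi*11610/0.05609259) = 128.3 dB

128.3 dB


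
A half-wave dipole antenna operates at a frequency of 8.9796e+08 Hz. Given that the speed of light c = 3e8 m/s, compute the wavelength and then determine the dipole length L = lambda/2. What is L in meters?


lambda = c / f = 3.0000e+08 / 8.9796e+08 = 0.3340906 m
L = lambda / 2 = 0.3340906 / 2 = 0.1670 m

0.1670 m


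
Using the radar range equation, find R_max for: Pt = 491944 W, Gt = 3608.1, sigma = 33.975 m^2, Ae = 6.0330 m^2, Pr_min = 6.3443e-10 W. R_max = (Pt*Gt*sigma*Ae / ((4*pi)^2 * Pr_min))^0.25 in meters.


R^4 = 491944*3608.1*33.975*6.0330 / ((4*pi)^2 * 6.3443e-10) = 3.631479e+18
R_max = 3.631479e+18^0.25 = 43654 m

43654 m


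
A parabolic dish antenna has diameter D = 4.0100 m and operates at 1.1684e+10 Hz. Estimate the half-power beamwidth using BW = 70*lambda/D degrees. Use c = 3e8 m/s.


lambda = c / f = 3.0000e+08 / 1.1684e+10 = 0.02567614 m
BW = 70 * 0.02567614 / 4.0100 = 0.4482 deg

0.4482 deg


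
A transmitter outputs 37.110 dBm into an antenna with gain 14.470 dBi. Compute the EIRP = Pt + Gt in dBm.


EIRP = Pt + Gt = 37.110 + 14.470 = 51.58 dBm

51.58 dBm


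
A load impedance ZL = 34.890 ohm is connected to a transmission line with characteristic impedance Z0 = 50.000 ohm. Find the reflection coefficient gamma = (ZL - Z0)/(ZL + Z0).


gamma = (34.890 - 50.000) / (34.890 + 50.000) = -0.1780

-0.1780


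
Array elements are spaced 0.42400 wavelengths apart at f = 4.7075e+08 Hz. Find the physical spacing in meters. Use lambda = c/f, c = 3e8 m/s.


lambda = c / f = 3.0000e+08 / 4.7075e+08 = 0.6372809 m
d = 0.42400 * 0.6372809 = 0.2702 m

0.2702 m


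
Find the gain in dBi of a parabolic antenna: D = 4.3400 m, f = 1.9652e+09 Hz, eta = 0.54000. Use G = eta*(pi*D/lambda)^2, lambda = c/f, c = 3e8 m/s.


lambda = c / f = 3.0000e+08 / 1.9652e+09 = 0.1526562 m
G_linear = 0.54000 * (pi * 4.3400 / 0.1526562)^2 = 4307.686
G_dBi = 10 * log10(4307.686) = 36.34 dBi

36.34 dBi


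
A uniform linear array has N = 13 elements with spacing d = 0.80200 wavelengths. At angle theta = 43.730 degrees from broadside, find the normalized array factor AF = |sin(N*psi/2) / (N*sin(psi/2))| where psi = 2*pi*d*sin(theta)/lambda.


psi = 2*pi*0.80200*sin(43.730 deg) = 3.483343 rad
AF = |sin(13*3.483343/2) / (13*sin(3.483343/2))| = 0.04728

0.04728


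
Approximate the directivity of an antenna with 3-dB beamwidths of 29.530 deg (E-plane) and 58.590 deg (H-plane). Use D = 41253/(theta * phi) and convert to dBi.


D_linear = 41253 / (29.530 * 58.590) = 23.84342
D_dBi = 10 * log10(23.84342) = 13.77 dBi

13.77 dBi


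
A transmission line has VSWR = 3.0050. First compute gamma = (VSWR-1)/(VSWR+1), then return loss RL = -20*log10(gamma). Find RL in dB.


gamma = (3.0050 - 1) / (3.0050 + 1) = 0.5006242
RL = -20 * log10(0.5006242) = 6.010 dB

6.010 dB


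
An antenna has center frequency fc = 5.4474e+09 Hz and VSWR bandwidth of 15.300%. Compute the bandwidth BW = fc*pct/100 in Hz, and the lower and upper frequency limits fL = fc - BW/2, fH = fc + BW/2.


BW = 5.4474e+09 * 15.300/100 = 8.334522e+08 Hz
fL = 5.4474e+09 - 8.334522e+08/2 = 5.031e+09 Hz
fH = 5.4474e+09 + 8.334522e+08/2 = 5.864e+09 Hz

BW=8.335e+08 Hz, fL=5.031e+09 Hz, fH=5.864e+09 Hz


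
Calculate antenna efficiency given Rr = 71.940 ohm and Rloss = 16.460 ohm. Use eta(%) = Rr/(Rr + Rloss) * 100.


eta = 71.940 / (71.940 + 16.460) * 100 = 81.38%

81.38%


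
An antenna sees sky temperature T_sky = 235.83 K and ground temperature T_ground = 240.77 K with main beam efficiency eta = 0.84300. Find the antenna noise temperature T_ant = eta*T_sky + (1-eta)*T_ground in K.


T_ant = 0.84300 * 235.83 + (1 - 0.84300) * 240.77 = 236.6 K

236.6 K


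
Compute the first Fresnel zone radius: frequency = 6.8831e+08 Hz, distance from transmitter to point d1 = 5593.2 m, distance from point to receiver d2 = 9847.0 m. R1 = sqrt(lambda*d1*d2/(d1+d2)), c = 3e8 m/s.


lambda = c / f = 3.0000e+08 / 6.8831e+08 = 0.4358501 m
R1 = sqrt(0.4358501 * 5593.2 * 9847.0 / (5593.2 + 9847.0)) = 39.43 m

39.43 m


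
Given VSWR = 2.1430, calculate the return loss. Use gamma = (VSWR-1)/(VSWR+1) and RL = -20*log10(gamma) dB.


gamma = (2.1430 - 1) / (2.1430 + 1) = 0.3636653
RL = -20 * log10(0.3636653) = 8.786 dB

8.786 dB


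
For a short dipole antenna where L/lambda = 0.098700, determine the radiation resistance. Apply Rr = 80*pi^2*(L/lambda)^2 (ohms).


Rr = 80 * pi^2 * (0.098700)^2 = 80 * 9.869604 * 9.741690e-03 = 7.692 ohm

7.692 ohm


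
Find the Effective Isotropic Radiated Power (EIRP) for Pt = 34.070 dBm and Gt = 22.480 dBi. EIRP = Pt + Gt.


EIRP = Pt + Gt = 34.070 + 22.480 = 56.55 dBm

56.55 dBm


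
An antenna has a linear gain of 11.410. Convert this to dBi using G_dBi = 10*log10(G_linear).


G_dBi = 10 * log10(11.410) = 10.57 dBi

10.57 dBi


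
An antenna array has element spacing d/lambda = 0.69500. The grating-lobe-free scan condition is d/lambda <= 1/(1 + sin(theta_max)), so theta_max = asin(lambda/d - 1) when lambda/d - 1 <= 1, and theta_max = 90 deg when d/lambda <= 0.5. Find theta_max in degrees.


lambda/d - 1 = 1/0.69500 - 1 = 0.4388489
theta_max = asin(0.4388489) = 26.03 deg

26.03 deg


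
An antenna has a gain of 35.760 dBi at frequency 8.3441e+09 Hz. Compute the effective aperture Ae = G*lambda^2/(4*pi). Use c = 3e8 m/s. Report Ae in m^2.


lambda = c / f = 3.0000e+08 / 8.3441e+09 = 0.03595355 m
G_linear = 10^(35.760/10) = 3767.038
Ae = G_linear * lambda^2 / (4*pi) = 3767.038 * 0.03595355^2 / (4*pi) = 0.3875 m^2

0.3875 m^2


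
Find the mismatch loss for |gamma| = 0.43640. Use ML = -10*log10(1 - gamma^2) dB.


ML = -10 * log10(1 - 0.43640^2) = -10 * log10(0.80955504) = 0.9175 dB

0.9175 dB


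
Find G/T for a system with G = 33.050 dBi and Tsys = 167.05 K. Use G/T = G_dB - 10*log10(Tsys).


G/T = 33.050 - 10*log10(167.05) = 33.050 - 22.22846 = 10.82 dB/K

10.82 dB/K


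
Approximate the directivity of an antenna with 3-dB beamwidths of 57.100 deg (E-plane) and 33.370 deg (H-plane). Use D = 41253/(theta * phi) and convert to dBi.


D_linear = 41253 / (57.100 * 33.370) = 21.65027
D_dBi = 10 * log10(21.65027) = 13.35 dBi

13.35 dBi


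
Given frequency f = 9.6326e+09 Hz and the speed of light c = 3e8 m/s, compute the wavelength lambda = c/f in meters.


lambda = c / f = 3.0000e+08 / 9.6326e+09 = 0.03114 m

0.03114 m


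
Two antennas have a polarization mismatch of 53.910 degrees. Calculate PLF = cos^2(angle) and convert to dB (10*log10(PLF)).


PLF_linear = cos^2(53.910 deg) = 0.3469862
PLF_dB = 10 * log10(0.3469862) = -4.597 dB

-4.597 dB


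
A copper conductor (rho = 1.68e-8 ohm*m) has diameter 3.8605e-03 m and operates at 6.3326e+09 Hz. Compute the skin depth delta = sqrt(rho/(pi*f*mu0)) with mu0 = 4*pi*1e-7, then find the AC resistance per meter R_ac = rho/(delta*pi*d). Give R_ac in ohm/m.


delta = sqrt(1.68e-8 / (pi * 6.3326e+09 * 4*pi*1e-7)) = 8.197544e-07 m
R_ac = 1.68e-8 / (8.197544e-07 * pi * 3.8605e-03) = 1.690 ohm/m

1.690 ohm/m


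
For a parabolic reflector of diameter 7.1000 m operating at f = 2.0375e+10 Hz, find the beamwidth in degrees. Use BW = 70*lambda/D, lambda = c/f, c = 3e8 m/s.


lambda = c / f = 3.0000e+08 / 2.0375e+10 = 0.01472393 m
BW = 70 * 0.01472393 / 7.1000 = 0.1452 deg

0.1452 deg


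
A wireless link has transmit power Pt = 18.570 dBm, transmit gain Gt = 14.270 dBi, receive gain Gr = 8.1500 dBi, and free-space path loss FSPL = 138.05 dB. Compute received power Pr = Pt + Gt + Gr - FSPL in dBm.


Pr = 18.570 + 14.270 + 8.1500 - 138.05 = -97.06 dBm

-97.06 dBm


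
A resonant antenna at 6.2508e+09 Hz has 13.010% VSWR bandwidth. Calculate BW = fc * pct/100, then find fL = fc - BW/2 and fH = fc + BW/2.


BW = 6.2508e+09 * 13.010/100 = 8.132291e+08 Hz
fL = 6.2508e+09 - 8.132291e+08/2 = 5.844e+09 Hz
fH = 6.2508e+09 + 8.132291e+08/2 = 6.657e+09 Hz

BW=8.132e+08 Hz, fL=5.844e+09 Hz, fH=6.657e+09 Hz


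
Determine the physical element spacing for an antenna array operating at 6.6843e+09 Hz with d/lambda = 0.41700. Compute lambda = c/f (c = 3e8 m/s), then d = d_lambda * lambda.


lambda = c / f = 3.0000e+08 / 6.6843e+09 = 0.04488129 m
d = 0.41700 * 0.04488129 = 0.01872 m

0.01872 m


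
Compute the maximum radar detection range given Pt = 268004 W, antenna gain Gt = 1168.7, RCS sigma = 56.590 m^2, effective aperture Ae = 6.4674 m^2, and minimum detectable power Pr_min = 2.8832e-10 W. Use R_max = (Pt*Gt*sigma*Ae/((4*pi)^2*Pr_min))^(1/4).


R^4 = 268004*1168.7*56.590*6.4674 / ((4*pi)^2 * 2.8832e-10) = 2.517788e+18
R_max = 2.517788e+18^0.25 = 39834 m

39834 m


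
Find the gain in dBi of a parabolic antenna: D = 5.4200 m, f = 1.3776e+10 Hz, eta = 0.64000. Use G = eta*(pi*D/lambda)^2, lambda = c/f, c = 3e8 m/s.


lambda = c / f = 3.0000e+08 / 1.3776e+10 = 0.02177700 m
G_linear = 0.64000 * (pi * 5.4200 / 0.02177700)^2 = 391275.1
G_dBi = 10 * log10(391275.1) = 55.92 dBi

55.92 dBi


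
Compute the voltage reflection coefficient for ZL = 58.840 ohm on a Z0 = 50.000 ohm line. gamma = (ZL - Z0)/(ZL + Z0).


gamma = (58.840 - 50.000) / (58.840 + 50.000) = 0.08122

0.08122


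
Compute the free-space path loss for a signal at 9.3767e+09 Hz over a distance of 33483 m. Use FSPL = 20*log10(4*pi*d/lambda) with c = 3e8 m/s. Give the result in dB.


lambda = c / f = 3.0000e+08 / 9.3767e+09 = 0.03199420 m
FSPL = 20 * log10(4*pi*33483/0.03199420) = 142.4 dB

142.4 dB


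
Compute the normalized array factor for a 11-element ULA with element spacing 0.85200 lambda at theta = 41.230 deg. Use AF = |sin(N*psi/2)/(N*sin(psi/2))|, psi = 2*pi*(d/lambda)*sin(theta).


psi = 2*pi*0.85200*sin(41.230 deg) = 3.528254 rad
AF = |sin(11*3.528254/2) / (11*sin(3.528254/2))| = 0.04888

0.04888


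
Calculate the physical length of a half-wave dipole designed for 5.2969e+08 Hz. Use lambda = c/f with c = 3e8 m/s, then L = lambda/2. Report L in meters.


lambda = c / f = 3.0000e+08 / 5.2969e+08 = 0.5663690 m
L = lambda / 2 = 0.5663690 / 2 = 0.2832 m

0.2832 m


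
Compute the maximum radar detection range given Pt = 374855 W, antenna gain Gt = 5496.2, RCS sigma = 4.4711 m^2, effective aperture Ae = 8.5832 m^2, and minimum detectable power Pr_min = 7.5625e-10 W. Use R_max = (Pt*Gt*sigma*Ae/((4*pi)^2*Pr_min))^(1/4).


R^4 = 374855*5496.2*4.4711*8.5832 / ((4*pi)^2 * 7.5625e-10) = 6.620706e+17
R_max = 6.620706e+17^0.25 = 28525 m

28525 m


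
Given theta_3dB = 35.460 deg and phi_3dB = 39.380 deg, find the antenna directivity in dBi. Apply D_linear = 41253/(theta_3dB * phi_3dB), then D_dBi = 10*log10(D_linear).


D_linear = 41253 / (35.460 * 39.380) = 29.54208
D_dBi = 10 * log10(29.54208) = 14.70 dBi

14.70 dBi


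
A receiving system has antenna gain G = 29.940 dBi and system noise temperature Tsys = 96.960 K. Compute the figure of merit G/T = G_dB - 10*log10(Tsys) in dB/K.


G/T = 29.940 - 10*log10(96.960) = 29.940 - 19.86593 = 10.07 dB/K

10.07 dB/K


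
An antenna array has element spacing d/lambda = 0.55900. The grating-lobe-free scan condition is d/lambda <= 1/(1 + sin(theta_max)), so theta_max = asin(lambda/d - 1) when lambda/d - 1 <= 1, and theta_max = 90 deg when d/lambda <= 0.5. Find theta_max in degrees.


lambda/d - 1 = 1/0.55900 - 1 = 0.7889088
theta_max = asin(0.7889088) = 52.08 deg

52.08 deg


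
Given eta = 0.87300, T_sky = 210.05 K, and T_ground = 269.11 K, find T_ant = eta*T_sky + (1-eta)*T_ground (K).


T_ant = 0.87300 * 210.05 + (1 - 0.87300) * 269.11 = 217.6 K

217.6 K


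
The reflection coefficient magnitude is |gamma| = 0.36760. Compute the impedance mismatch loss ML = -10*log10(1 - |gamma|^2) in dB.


ML = -10 * log10(1 - 0.36760^2) = -10 * log10(0.86487024) = 0.6305 dB

0.6305 dB


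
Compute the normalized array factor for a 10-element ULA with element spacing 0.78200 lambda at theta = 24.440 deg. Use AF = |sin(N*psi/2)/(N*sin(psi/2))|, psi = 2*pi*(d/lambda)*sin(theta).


psi = 2*pi*0.78200*sin(24.440 deg) = 2.032892 rad
AF = |sin(10*2.032892/2) / (10*sin(2.032892/2))| = 0.07928

0.07928


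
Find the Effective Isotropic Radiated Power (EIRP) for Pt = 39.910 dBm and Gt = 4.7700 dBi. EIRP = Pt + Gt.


EIRP = Pt + Gt = 39.910 + 4.7700 = 44.68 dBm

44.68 dBm


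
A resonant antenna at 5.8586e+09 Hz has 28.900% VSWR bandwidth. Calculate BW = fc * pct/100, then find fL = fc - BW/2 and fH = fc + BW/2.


BW = 5.8586e+09 * 28.900/100 = 1.693135e+09 Hz
fL = 5.8586e+09 - 1.693135e+09/2 = 5.012e+09 Hz
fH = 5.8586e+09 + 1.693135e+09/2 = 6.705e+09 Hz

BW=1.693e+09 Hz, fL=5.012e+09 Hz, fH=6.705e+09 Hz


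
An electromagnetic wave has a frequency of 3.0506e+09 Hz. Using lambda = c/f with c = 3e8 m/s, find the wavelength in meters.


lambda = c / f = 3.0000e+08 / 3.0506e+09 = 0.09834 m

0.09834 m


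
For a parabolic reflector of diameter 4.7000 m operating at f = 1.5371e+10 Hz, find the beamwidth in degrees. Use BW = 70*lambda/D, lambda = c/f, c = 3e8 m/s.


lambda = c / f = 3.0000e+08 / 1.5371e+10 = 0.01951727 m
BW = 70 * 0.01951727 / 4.7000 = 0.2907 deg

0.2907 deg


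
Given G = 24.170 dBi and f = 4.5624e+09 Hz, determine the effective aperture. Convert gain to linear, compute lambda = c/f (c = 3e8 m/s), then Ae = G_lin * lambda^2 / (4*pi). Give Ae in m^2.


lambda = c / f = 3.0000e+08 / 4.5624e+09 = 0.06575487 m
G_linear = 10^(24.170/10) = 261.2161
Ae = G_linear * lambda^2 / (4*pi) = 261.2161 * 0.06575487^2 / (4*pi) = 0.08988 m^2

0.08988 m^2


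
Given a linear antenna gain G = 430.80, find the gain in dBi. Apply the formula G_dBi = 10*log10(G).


G_dBi = 10 * log10(430.80) = 26.34 dBi

26.34 dBi


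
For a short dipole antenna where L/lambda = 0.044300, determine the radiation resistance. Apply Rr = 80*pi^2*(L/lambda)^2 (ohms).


Rr = 80 * pi^2 * (0.044300)^2 = 80 * 9.869604 * 1.962490e-03 = 1.550 ohm

1.550 ohm


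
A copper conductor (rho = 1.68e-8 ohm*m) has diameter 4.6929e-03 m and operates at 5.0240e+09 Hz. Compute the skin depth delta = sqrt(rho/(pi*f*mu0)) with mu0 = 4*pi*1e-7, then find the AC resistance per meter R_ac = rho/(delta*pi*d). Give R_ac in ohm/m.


delta = sqrt(1.68e-8 / (pi * 5.0240e+09 * 4*pi*1e-7)) = 9.203435e-07 m
R_ac = 1.68e-8 / (9.203435e-07 * pi * 4.6929e-03) = 1.238 ohm/m

1.238 ohm/m


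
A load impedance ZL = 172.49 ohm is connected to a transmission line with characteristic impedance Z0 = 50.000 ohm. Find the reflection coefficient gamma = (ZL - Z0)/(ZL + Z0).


gamma = (172.49 - 50.000) / (172.49 + 50.000) = 0.5505

0.5505


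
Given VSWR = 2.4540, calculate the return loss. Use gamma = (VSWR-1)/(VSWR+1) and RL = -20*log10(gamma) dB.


gamma = (2.4540 - 1) / (2.4540 + 1) = 0.4209612
RL = -20 * log10(0.4209612) = 7.515 dB

7.515 dB


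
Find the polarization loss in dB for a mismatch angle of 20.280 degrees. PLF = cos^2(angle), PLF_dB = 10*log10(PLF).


PLF_linear = cos^2(20.280 deg) = 0.8798627
PLF_dB = 10 * log10(0.8798627) = -0.5559 dB

-0.5559 dB


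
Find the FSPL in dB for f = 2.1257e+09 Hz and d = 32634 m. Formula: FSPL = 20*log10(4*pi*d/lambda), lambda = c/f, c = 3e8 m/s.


lambda = c / f = 3.0000e+08 / 2.1257e+09 = 0.1411300 m
FSPL = 20 * log10(4*pi*32634/0.1411300) = 129.3 dB

129.3 dB


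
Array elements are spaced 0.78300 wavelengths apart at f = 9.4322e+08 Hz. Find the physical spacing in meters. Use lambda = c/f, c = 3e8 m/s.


lambda = c / f = 3.0000e+08 / 9.4322e+08 = 0.3180594 m
d = 0.78300 * 0.3180594 = 0.2490 m

0.2490 m
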